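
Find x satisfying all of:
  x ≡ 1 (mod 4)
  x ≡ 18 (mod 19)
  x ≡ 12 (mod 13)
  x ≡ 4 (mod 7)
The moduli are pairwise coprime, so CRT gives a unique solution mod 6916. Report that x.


Product of moduli M = 4 · 19 · 13 · 7 = 6916.
Merge one congruence at a time:
  Start: x ≡ 1 (mod 4).
  Combine with x ≡ 18 (mod 19); new modulus lcm = 76.
    Write x = 1 + 4·t and substitute into x ≡ 18 (mod 19): 4·t ≡ 18 − 1 = 17 (mod 19).
    The inverse of 4 mod 19 is 5 (since 4·5 = 20 = 1·19 + 1), so t ≡ 5·17 = 85 ≡ 9 (mod 19).
    Then x = 1 + 4·9 = 37, valid modulo lcm(4, 19) = 76: x ≡ 37 (mod 76).
  Combine with x ≡ 12 (mod 13); new modulus lcm = 988.
    Write x = 37 + 76·t and substitute into x ≡ 12 (mod 13): 76·t ≡ 12 − 37 = -25 (mod 13).
    Reduce coefficients mod 13: 11·t ≡ 1 (mod 13).
    The inverse of 11 mod 13 is 6 (since 11·6 = 66 = 5·13 + 1), so t ≡ 6·1 = 6 ≡ 6 (mod 13).
    Then x = 37 + 76·6 = 493, valid modulo lcm(76, 13) = 988: x ≡ 493 (mod 988).
  Combine with x ≡ 4 (mod 7); new modulus lcm = 6916.
    Write x = 493 + 988·t and substitute into x ≡ 4 (mod 7): 988·t ≡ 4 − 493 = -489 (mod 7).
    Reduce coefficients mod 7: 1·t ≡ 1 (mod 7).
    So t ≡ 1 (mod 7).
    Then x = 493 + 988·1 = 1481, valid modulo lcm(988, 7) = 6916: x ≡ 1481 (mod 6916).
Verify against each original: 1481 mod 4 = 1, 1481 mod 19 = 18, 1481 mod 13 = 12, 1481 mod 7 = 4.

x ≡ 1481 (mod 6916).


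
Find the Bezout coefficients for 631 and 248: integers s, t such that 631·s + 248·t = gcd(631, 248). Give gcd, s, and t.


Euclidean algorithm on (631, 248) — divide until remainder is 0:
  631 = 2 · 248 + 135
  248 = 1 · 135 + 113
  135 = 1 · 113 + 22
  113 = 5 · 22 + 3
  22 = 7 · 3 + 1
  3 = 3 · 1 + 0
gcd(631, 248) = 1.
Track Bezout coefficients alongside the remainders: start with r₀ = 631 = a·1 + b·0 (s = 1, t = 0) and r₁ = 248 = a·0 + b·1 (s = 0, t = 1); each new remainder r_{k+1} = r_{k-1} − q_k·r_k inherits s_{k+1} = s_{k-1} − q_k·s_k, t_{k+1} = t_{k-1} − q_k·t_k, so r_k = a·s_k + b·t_k at every step:
  q = 2: r = 135, s = 1 − 2·0 = 1, t = 0 − 2·1 = -2  (check: 631·1 + 248·(-2) = 135)
  q = 1: r = 113, s = 0 − 1·1 = -1, t = 1 − 1·(-2) = 3  (check: 631·(-1) + 248·3 = 113)
  q = 1: r = 22, s = 1 − 1·(-1) = 2, t = -2 − 1·3 = -5  (check: 631·2 + 248·(-5) = 22)
  q = 5: r = 3, s = -1 − 5·2 = -11, t = 3 − 5·(-5) = 28  (check: 631·(-11) + 248·28 = 3)
  q = 7: r = 1, s = 2 − 7·(-11) = 79, t = -5 − 7·28 = -201  (check: 631·79 + 248·(-201) = 1)
The row with r = 1 (the gcd) gives the Bezout coefficients s = 79, t = -201.
Result: 631 · (79) + 248 · (-201) = 1.

gcd(631, 248) = 1; s = 79, t = -201 (check: 631·79 + 248·(-201) = 1).


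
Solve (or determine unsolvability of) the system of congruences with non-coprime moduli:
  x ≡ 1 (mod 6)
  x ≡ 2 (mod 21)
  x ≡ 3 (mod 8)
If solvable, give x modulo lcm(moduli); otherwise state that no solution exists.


Moduli 6, 21, 8 are not pairwise coprime, so CRT works modulo lcm(m_i) when all pairwise compatibility conditions hold.
Pairwise compatibility: gcd(m_i, m_j) must divide a_i - a_j for every pair.
Merge one congruence at a time:
  Start: x ≡ 1 (mod 6).
  Combine with x ≡ 2 (mod 21): gcd(6, 21) = 3, and 2 - 1 = 1 is NOT divisible by 3.
    ⇒ system is inconsistent (no integer solution).

No solution (the system is inconsistent).


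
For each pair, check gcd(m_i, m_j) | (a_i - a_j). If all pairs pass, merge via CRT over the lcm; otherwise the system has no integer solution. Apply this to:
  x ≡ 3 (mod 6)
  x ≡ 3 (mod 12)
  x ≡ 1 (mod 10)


Moduli 6, 12, 10 are not pairwise coprime, so CRT works modulo lcm(m_i) when all pairwise compatibility conditions hold.
Pairwise compatibility: gcd(m_i, m_j) must divide a_i - a_j for every pair.
Merge one congruence at a time:
  Start: x ≡ 3 (mod 6).
  Combine with x ≡ 3 (mod 12): gcd(6, 12) = 6; 3 - 3 = 0, which IS divisible by 6, so compatible.
    Write x = 3 + 6·t and substitute into x ≡ 3 (mod 12): 6·t ≡ 3 − 3 = 0 (mod 12).
    Divide the congruence (and modulus) by g = 6: 1·t ≡ 0 (mod 2).
    So t ≡ 0 (mod 2).
    Then x = 3 + 6·0 = 3, valid modulo lcm(6, 12) = 12: x ≡ 3 (mod 12).
  Combine with x ≡ 1 (mod 10): gcd(12, 10) = 2; 1 - 3 = -2, which IS divisible by 2, so compatible.
    Write x = 3 + 12·t and substitute into x ≡ 1 (mod 10): 12·t ≡ 1 − 3 = -2 (mod 10).
    Divide the congruence (and modulus) by g = 2: 6·t ≡ -1 (mod 5).
    Reduce coefficients mod 5: 1·t ≡ 4 (mod 5).
    So t ≡ 4 (mod 5).
    Then x = 3 + 12·4 = 51, valid modulo lcm(12, 10) = 60: x ≡ 51 (mod 60).
Verify: 51 mod 6 = 3, 51 mod 12 = 3, 51 mod 10 = 1.

x ≡ 51 (mod 60).


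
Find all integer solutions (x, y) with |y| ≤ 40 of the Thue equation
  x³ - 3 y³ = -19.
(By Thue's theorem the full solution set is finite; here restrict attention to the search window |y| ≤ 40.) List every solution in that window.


The equation is x³ - 3y³ = -19. For fixed y, x³ = 3·y³ − 19, so a solution requires the RHS to be a perfect cube.
Strategy: iterate y from -40 to 40, compute RHS = 3·y³ − 19, and check whether it is a (positive or negative) perfect cube.
Check small values of y:
  y = 0: RHS = -19 is not a perfect cube.
  y = 1: RHS = -16 is not a perfect cube.
  y = -1: RHS = -22 is not a perfect cube.
  y = 2: RHS = 5 is not a perfect cube.
  y = -2: RHS = -43 is not a perfect cube.
  y = 3: RHS = 62 is not a perfect cube.
  y = -3: RHS = -100 is not a perfect cube.
Continuing the search up to |y| = 40 finds no solutions either.
No (x, y) in the scanned range satisfies the equation.

No integer solutions with |y| ≤ 40.


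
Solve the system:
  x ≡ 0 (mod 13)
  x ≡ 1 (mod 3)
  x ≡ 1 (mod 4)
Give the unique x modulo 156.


Moduli 13, 3, 4 are pairwise coprime; by CRT there is a unique solution modulo M = 13 · 3 · 4 = 156.
Solve pairwise, accumulating the modulus:
  Start with x ≡ 0 (mod 13).
  Combine with x ≡ 1 (mod 3): since gcd(13, 3) = 1, we get a unique residue mod 39.
    Write x = 0 + 13·t and substitute into x ≡ 1 (mod 3): 13·t ≡ 1 − 0 = 1 (mod 3).
    Reduce coefficients mod 3: 1·t ≡ 1 (mod 3).
    So t ≡ 1 (mod 3).
    Then x = 0 + 13·1 = 13, valid modulo lcm(13, 3) = 39: x ≡ 13 (mod 39).
  Combine with x ≡ 1 (mod 4): since gcd(39, 4) = 1, we get a unique residue mod 156.
    Write x = 13 + 39·t and substitute into x ≡ 1 (mod 4): 39·t ≡ 1 − 13 = -12 (mod 4).
    Reduce coefficients mod 4: 3·t ≡ 0 (mod 4).
    The inverse of 3 mod 4 is 3 (since 3·3 = 9 = 2·4 + 1), so t ≡ 3·0 = 0 ≡ 0 (mod 4).
    Then x = 13 + 39·0 = 13, valid modulo lcm(39, 4) = 156: x ≡ 13 (mod 156).
Verify: 13 mod 13 = 0 ✓, 13 mod 3 = 1 ✓, 13 mod 4 = 1 ✓.

x ≡ 13 (mod 156).


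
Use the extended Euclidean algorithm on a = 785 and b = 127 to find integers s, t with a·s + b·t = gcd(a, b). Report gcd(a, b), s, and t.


Euclidean algorithm on (785, 127) — divide until remainder is 0:
  785 = 6 · 127 + 23
  127 = 5 · 23 + 12
  23 = 1 · 12 + 11
  12 = 1 · 11 + 1
  11 = 11 · 1 + 0
gcd(785, 127) = 1.
Track Bezout coefficients alongside the remainders: start with r₀ = 785 = a·1 + b·0 (s = 1, t = 0) and r₁ = 127 = a·0 + b·1 (s = 0, t = 1); each new remainder r_{k+1} = r_{k-1} − q_k·r_k inherits s_{k+1} = s_{k-1} − q_k·s_k, t_{k+1} = t_{k-1} − q_k·t_k, so r_k = a·s_k + b·t_k at every step:
  q = 6: r = 23, s = 1 − 6·0 = 1, t = 0 − 6·1 = -6  (check: 785·1 + 127·(-6) = 23)
  q = 5: r = 12, s = 0 − 5·1 = -5, t = 1 − 5·(-6) = 31  (check: 785·(-5) + 127·31 = 12)
  q = 1: r = 11, s = 1 − 1·(-5) = 6, t = -6 − 1·31 = -37  (check: 785·6 + 127·(-37) = 11)
  q = 1: r = 1, s = -5 − 1·6 = -11, t = 31 − 1·(-37) = 68  (check: 785·(-11) + 127·68 = 1)
The row with r = 1 (the gcd) gives the Bezout coefficients s = -11, t = 68.
Result: 785 · (-11) + 127 · (68) = 1.

gcd(785, 127) = 1; s = -11, t = 68 (check: 785·(-11) + 127·68 = 1).


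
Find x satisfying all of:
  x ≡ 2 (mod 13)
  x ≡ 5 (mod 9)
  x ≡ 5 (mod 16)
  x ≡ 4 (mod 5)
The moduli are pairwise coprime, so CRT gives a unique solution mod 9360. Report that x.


Product of moduli M = 13 · 9 · 16 · 5 = 9360.
Merge one congruence at a time:
  Start: x ≡ 2 (mod 13).
  Combine with x ≡ 5 (mod 9); new modulus lcm = 117.
    Write x = 2 + 13·t and substitute into x ≡ 5 (mod 9): 13·t ≡ 5 − 2 = 3 (mod 9).
    Reduce coefficients mod 9: 4·t ≡ 3 (mod 9).
    The inverse of 4 mod 9 is 7 (since 4·7 = 28 = 3·9 + 1), so t ≡ 7·3 = 21 ≡ 3 (mod 9).
    Then x = 2 + 13·3 = 41, valid modulo lcm(13, 9) = 117: x ≡ 41 (mod 117).
  Combine with x ≡ 5 (mod 16); new modulus lcm = 1872.
    Write x = 41 + 117·t and substitute into x ≡ 5 (mod 16): 117·t ≡ 5 − 41 = -36 (mod 16).
    Reduce coefficients mod 16: 5·t ≡ 12 (mod 16).
    The inverse of 5 mod 16 is 13 (since 5·13 = 65 = 4·16 + 1), so t ≡ 13·12 = 156 ≡ 12 (mod 16).
    Then x = 41 + 117·12 = 1445, valid modulo lcm(117, 16) = 1872: x ≡ 1445 (mod 1872).
  Combine with x ≡ 4 (mod 5); new modulus lcm = 9360.
    Write x = 1445 + 1872·t and substitute into x ≡ 4 (mod 5): 1872·t ≡ 4 − 1445 = -1441 (mod 5).
    Reduce coefficients mod 5: 2·t ≡ 4 (mod 5).
    The inverse of 2 mod 5 is 3 (since 2·3 = 6 = 1·5 + 1), so t ≡ 3·4 = 12 ≡ 2 (mod 5).
    Then x = 1445 + 1872·2 = 5189, valid modulo lcm(1872, 5) = 9360: x ≡ 5189 (mod 9360).
Verify against each original: 5189 mod 13 = 2, 5189 mod 9 = 5, 5189 mod 16 = 5, 5189 mod 5 = 4.

x ≡ 5189 (mod 9360).


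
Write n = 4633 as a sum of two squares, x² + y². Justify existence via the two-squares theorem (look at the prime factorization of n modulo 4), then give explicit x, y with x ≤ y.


Step 1: Factor n = 4633 = 41 · 113.
Step 2: Check the mod-4 condition on each prime factor: 41 ≡ 1 (mod 4), exponent 1; 113 ≡ 1 (mod 4), exponent 1.
All primes ≡ 3 (mod 4) appear to even exponent (or don't appear), so by the two-squares theorem n IS expressible as a sum of two squares.
Step 3: Build a representation. Here n = 41 · 113 is a product of primes ≡ 1 (mod 4). Each prime p ≡ 1 (mod 4) is itself a sum of two squares; find a² by testing p − a² for a perfect square:
  41: 41 − 1² = 40, 41 − 2² = 37, 41 − 3² = 32, 41 − 4² = 25 = 5² ⇒ 41 = 4² + 5².
  113: 113 − 1² = 112, 113 − 2² = 109, 113 − 3² = 104, 113 − 4² = 97, 113 − 5² = 88, 113 − 6² = 77, 113 − 7² = 64 = 8² ⇒ 113 = 7² + 8².
  Combine using the Brahmagupta–Fibonacci identity (a² + b²)(c² + d²) = (ac − bd)² + (ad + bc)² = (ac + bd)² + (ad − bc)²:
  41 · 113 = 4633: from (4² + 5²)(7² + 8²), take (4·7 − 5·8, 4·8 + 5·7) = (28 − 40, 32 + 35) = (-12, 67); dropping signs (only squares matter) gives (12, 67); check 12² + 67² = 144 + 4489 = 4633 ✓.
Step 4: Order so x ≤ y and verify: 12² + 67² = 144 + 4489 = 4633 = n. ✓

n = 4633 = 12² + 67² (one valid representation with x ≤ y).


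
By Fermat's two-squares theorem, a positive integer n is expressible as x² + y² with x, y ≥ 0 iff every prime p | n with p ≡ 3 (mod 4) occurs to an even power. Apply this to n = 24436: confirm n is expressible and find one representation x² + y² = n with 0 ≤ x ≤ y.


Step 1: Factor n = 24436 = 2^2 · 41 · 149.
Step 2: Check the mod-4 condition on each prime factor: 2 = 2 (special); 41 ≡ 1 (mod 4), exponent 1; 149 ≡ 1 (mod 4), exponent 1.
All primes ≡ 3 (mod 4) appear to even exponent (or don't appear), so by the two-squares theorem n IS expressible as a sum of two squares.
Step 3: Build a representation. Group n = k² · m with k = 2 and m = 41 · 149 = 6109 (a product of primes ≡ 1 (mod 4)); a representation of m scales to one of n via (k·x)² + (k·y)² = k²(x² + y²). Each prime p ≡ 1 (mod 4) is itself a sum of two squares; find a² by testing p − a² for a perfect square:
  41: 41 − 1² = 40, 41 − 2² = 37, 41 − 3² = 32, 41 − 4² = 25 = 5² ⇒ 41 = 4² + 5².
  149: 149 − 1² = 148, 149 − 2² = 145, 149 − 3² = 140, 149 − 4² = 133, 149 − 5² = 124, 149 − 6² = 113, 149 − 7² = 100 = 10² ⇒ 149 = 7² + 10².
  Combine using the Brahmagupta–Fibonacci identity (a² + b²)(c² + d²) = (ac − bd)² + (ad + bc)² = (ac + bd)² + (ad − bc)²:
  41 · 149 = 6109: from (4² + 5²)(7² + 10²), take (4·7 − 5·10, 4·10 + 5·7) = (28 − 50, 40 + 35) = (-22, 75); dropping signs (only squares matter) gives (22, 75); check 22² + 75² = 484 + 5625 = 6109 ✓.
  Scale by k = 2: (2·22, 2·75) = (44, 150).
Step 4: Order so x ≤ y and verify: 44² + 150² = 1936 + 22500 = 24436 = n. ✓

n = 24436 = 44² + 150² (one valid representation with x ≤ y).


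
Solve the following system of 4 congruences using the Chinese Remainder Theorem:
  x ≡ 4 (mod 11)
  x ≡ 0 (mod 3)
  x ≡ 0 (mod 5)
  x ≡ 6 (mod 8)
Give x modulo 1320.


Product of moduli M = 11 · 3 · 5 · 8 = 1320.
Merge one congruence at a time:
  Start: x ≡ 4 (mod 11).
  Combine with x ≡ 0 (mod 3); new modulus lcm = 33.
    Write x = 4 + 11·t and substitute into x ≡ 0 (mod 3): 11·t ≡ 0 − 4 = -4 (mod 3).
    Reduce coefficients mod 3: 2·t ≡ 2 (mod 3).
    The inverse of 2 mod 3 is 2 (since 2·2 = 4 = 1·3 + 1), so t ≡ 2·2 = 4 ≡ 1 (mod 3).
    Then x = 4 + 11·1 = 15, valid modulo lcm(11, 3) = 33: x ≡ 15 (mod 33).
  Combine with x ≡ 0 (mod 5); new modulus lcm = 165.
    Write x = 15 + 33·t and substitute into x ≡ 0 (mod 5): 33·t ≡ 0 − 15 = -15 (mod 5).
    Reduce coefficients mod 5: 3·t ≡ 0 (mod 5).
    The inverse of 3 mod 5 is 2 (since 3·2 = 6 = 1·5 + 1), so t ≡ 2·0 = 0 ≡ 0 (mod 5).
    Then x = 15 + 33·0 = 15, valid modulo lcm(33, 5) = 165: x ≡ 15 (mod 165).
  Combine with x ≡ 6 (mod 8); new modulus lcm = 1320.
    Write x = 15 + 165·t and substitute into x ≡ 6 (mod 8): 165·t ≡ 6 − 15 = -9 (mod 8).
    Reduce coefficients mod 8: 5·t ≡ 7 (mod 8).
    The inverse of 5 mod 8 is 5 (since 5·5 = 25 = 3·8 + 1), so t ≡ 5·7 = 35 ≡ 3 (mod 8).
    Then x = 15 + 165·3 = 510, valid modulo lcm(165, 8) = 1320: x ≡ 510 (mod 1320).
Verify against each original: 510 mod 11 = 4, 510 mod 3 = 0, 510 mod 5 = 0, 510 mod 8 = 6.

x ≡ 510 (mod 1320).


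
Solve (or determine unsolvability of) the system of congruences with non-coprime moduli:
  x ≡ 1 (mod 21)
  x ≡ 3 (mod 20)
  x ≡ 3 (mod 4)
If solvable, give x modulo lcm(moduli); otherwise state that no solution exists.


Moduli 21, 20, 4 are not pairwise coprime, so CRT works modulo lcm(m_i) when all pairwise compatibility conditions hold.
Pairwise compatibility: gcd(m_i, m_j) must divide a_i - a_j for every pair.
Merge one congruence at a time:
  Start: x ≡ 1 (mod 21).
  Combine with x ≡ 3 (mod 20): gcd(21, 20) = 1; 3 - 1 = 2, which IS divisible by 1, so compatible.
    Write x = 1 + 21·t and substitute into x ≡ 3 (mod 20): 21·t ≡ 3 − 1 = 2 (mod 20).
    Reduce coefficients mod 20: 1·t ≡ 2 (mod 20).
    So t ≡ 2 (mod 20).
    Then x = 1 + 21·2 = 43, valid modulo lcm(21, 20) = 420: x ≡ 43 (mod 420).
  Combine with x ≡ 3 (mod 4): gcd(420, 4) = 4; 3 - 43 = -40, which IS divisible by 4, so compatible.
    Write x = 43 + 420·t and substitute into x ≡ 3 (mod 4): 420·t ≡ 3 − 43 = -40 (mod 4).
    Divide the congruence (and modulus) by g = 4: 105·t ≡ -10 (mod 1).
    Modulo 1 every t works; take t = 0.
    Then x = 43 + 420·0 = 43, valid modulo lcm(420, 4) = 420: x ≡ 43 (mod 420).
Verify: 43 mod 21 = 1, 43 mod 20 = 3, 43 mod 4 = 3.

x ≡ 43 (mod 420).


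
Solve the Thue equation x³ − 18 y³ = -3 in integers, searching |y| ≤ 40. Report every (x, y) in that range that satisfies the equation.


The equation is x³ - 18y³ = -3. For fixed y, x³ = 18·y³ − 3, so a solution requires the RHS to be a perfect cube.
Strategy: iterate y from -40 to 40, compute RHS = 18·y³ − 3, and check whether it is a (positive or negative) perfect cube.
Check small values of y:
  y = 0: RHS = -3 is not a perfect cube.
  y = 1: RHS = 15 is not a perfect cube.
  y = -1: RHS = -21 is not a perfect cube.
  y = 2: RHS = 141 is not a perfect cube.
  y = -2: RHS = -147 is not a perfect cube.
  y = 3: RHS = 483 is not a perfect cube.
  y = -3: RHS = -489 is not a perfect cube.
Continuing the search up to |y| = 40 finds no solutions either.
No (x, y) in the scanned range satisfies the equation.

No integer solutions with |y| ≤ 40.


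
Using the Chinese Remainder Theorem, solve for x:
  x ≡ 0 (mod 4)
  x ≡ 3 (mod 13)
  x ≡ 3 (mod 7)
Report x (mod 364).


Moduli 4, 13, 7 are pairwise coprime; by CRT there is a unique solution modulo M = 4 · 13 · 7 = 364.
Solve pairwise, accumulating the modulus:
  Start with x ≡ 0 (mod 4).
  Combine with x ≡ 3 (mod 13): since gcd(4, 13) = 1, we get a unique residue mod 52.
    Write x = 0 + 4·t and substitute into x ≡ 3 (mod 13): 4·t ≡ 3 − 0 = 3 (mod 13).
    The inverse of 4 mod 13 is 10 (since 4·10 = 40 = 3·13 + 1), so t ≡ 10·3 = 30 ≡ 4 (mod 13).
    Then x = 0 + 4·4 = 16, valid modulo lcm(4, 13) = 52: x ≡ 16 (mod 52).
  Combine with x ≡ 3 (mod 7): since gcd(52, 7) = 1, we get a unique residue mod 364.
    Write x = 16 + 52·t and substitute into x ≡ 3 (mod 7): 52·t ≡ 3 − 16 = -13 (mod 7).
    Reduce coefficients mod 7: 3·t ≡ 1 (mod 7).
    The inverse of 3 mod 7 is 5 (since 3·5 = 15 = 2·7 + 1), so t ≡ 5·1 = 5 ≡ 5 (mod 7).
    Then x = 16 + 52·5 = 276, valid modulo lcm(52, 7) = 364: x ≡ 276 (mod 364).
Verify: 276 mod 4 = 0 ✓, 276 mod 13 = 3 ✓, 276 mod 7 = 3 ✓.

x ≡ 276 (mod 364).


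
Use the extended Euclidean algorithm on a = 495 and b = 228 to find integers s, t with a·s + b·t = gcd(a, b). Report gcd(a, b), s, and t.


Euclidean algorithm on (495, 228) — divide until remainder is 0:
  495 = 2 · 228 + 39
  228 = 5 · 39 + 33
  39 = 1 · 33 + 6
  33 = 5 · 6 + 3
  6 = 2 · 3 + 0
gcd(495, 228) = 3.
Track Bezout coefficients alongside the remainders: start with r₀ = 495 = a·1 + b·0 (s = 1, t = 0) and r₁ = 228 = a·0 + b·1 (s = 0, t = 1); each new remainder r_{k+1} = r_{k-1} − q_k·r_k inherits s_{k+1} = s_{k-1} − q_k·s_k, t_{k+1} = t_{k-1} − q_k·t_k, so r_k = a·s_k + b·t_k at every step:
  q = 2: r = 39, s = 1 − 2·0 = 1, t = 0 − 2·1 = -2  (check: 495·1 + 228·(-2) = 39)
  q = 5: r = 33, s = 0 − 5·1 = -5, t = 1 − 5·(-2) = 11  (check: 495·(-5) + 228·11 = 33)
  q = 1: r = 6, s = 1 − 1·(-5) = 6, t = -2 − 1·11 = -13  (check: 495·6 + 228·(-13) = 6)
  q = 5: r = 3, s = -5 − 5·6 = -35, t = 11 − 5·(-13) = 76  (check: 495·(-35) + 228·76 = 3)
The row with r = 3 (the gcd) gives the Bezout coefficients s = -35, t = 76.
Result: 495 · (-35) + 228 · (76) = 3.

gcd(495, 228) = 3; s = -35, t = 76 (check: 495·(-35) + 228·76 = 3).


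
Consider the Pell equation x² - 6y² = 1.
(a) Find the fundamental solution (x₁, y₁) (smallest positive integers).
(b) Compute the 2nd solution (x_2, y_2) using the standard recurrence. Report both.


Step 1: Find the fundamental solution (x₁, y₁) of x² - 6y² = 1.
  Expand √6 as a continued fraction. a₀ = ⌊√6⌋ = 2; iterate m_{k+1} = d_k·a_k − m_k, d_{k+1} = (6 − m_{k+1}²)/d_k, a_{k+1} = ⌊(a₀ + m_{k+1})/d_{k+1}⌋ (starting m₀ = 0, d₀ = 1), with convergents p_k = a_k·p_{k-1} + p_{k-2}, q_k = a_k·q_{k-1} + q_{k-2} (p₋₁ = 1, q₋₁ = 0):
  k = 0: a₀ = 2; p₀/q₀ = 2/1; p₀² − 6·q₀² = 4 − 6 = -2.
  k = 1: m = 2, d = 2, a = ⌊(2 + 2)/2⌋ = 2; p/q = (2·2 + 1)/(2·1 + 0) = 5/2; p² − 6·q² = 25 − 24 = 1.
  The first convergent with p² − 6·q² = 1 gives the fundamental solution (x₁, y₁) = (5, 2).
Step 2: Apply the recurrence (x_{n+1}, y_{n+1}) = (x₁x_n + 6y₁y_n, x₁y_n + y₁x_n) repeatedly.
  From (x_1, y_1) = (5, 2): x_2 = 5·5 + 6·2·2 = 49; y_2 = 5·2 + 2·5 = 20.
Step 3: Verify x_2² - 6·y_2² = 2401 - 2400 = 1 (should be 1). ✓

(x_1, y_1) = (5, 2); (x_2, y_2) = (49, 20).


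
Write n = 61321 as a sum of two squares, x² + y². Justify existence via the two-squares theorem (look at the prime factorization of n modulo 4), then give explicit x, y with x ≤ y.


Step 1: Factor n = 61321 = 13 · 53 · 89.
Step 2: Check the mod-4 condition on each prime factor: 13 ≡ 1 (mod 4), exponent 1; 53 ≡ 1 (mod 4), exponent 1; 89 ≡ 1 (mod 4), exponent 1.
All primes ≡ 3 (mod 4) appear to even exponent (or don't appear), so by the two-squares theorem n IS expressible as a sum of two squares.
Step 3: Build a representation. Here n = 13 · 53 · 89 is a product of primes ≡ 1 (mod 4). Each prime p ≡ 1 (mod 4) is itself a sum of two squares; find a² by testing p − a² for a perfect square:
  13: 13 − 1² = 12, 13 − 2² = 9 = 3² ⇒ 13 = 2² + 3².
  53: 53 − 1² = 52, 53 − 2² = 49 = 7² ⇒ 53 = 2² + 7².
  89: 89 − 1² = 88, 89 − 2² = 85, 89 − 3² = 80, 89 − 4² = 73, 89 − 5² = 64 = 8² ⇒ 89 = 5² + 8².
  Combine using the Brahmagupta–Fibonacci identity (a² + b²)(c² + d²) = (ac − bd)² + (ad + bc)² = (ac + bd)² + (ad − bc)²:
  13 · 53 = 689: from (2² + 3²)(2² + 7²), take (2·2 − 3·7, 2·7 + 3·2) = (4 − 21, 14 + 6) = (-17, 20); dropping signs (only squares matter) gives (17, 20); check 17² + 20² = 289 + 400 = 689 ✓.
  689 · 89 = 61321: from (17² + 20²)(5² + 8²), take (17·5 − 20·8, 17·8 + 20·5) = (85 − 160, 136 + 100) = (-75, 236); dropping signs (only squares matter) gives (75, 236); check 75² + 236² = 5625 + 55696 = 61321 ✓.
Step 4: Order so x ≤ y and verify: 75² + 236² = 5625 + 55696 = 61321 = n. ✓

n = 61321 = 75² + 236² (one valid representation with x ≤ y).


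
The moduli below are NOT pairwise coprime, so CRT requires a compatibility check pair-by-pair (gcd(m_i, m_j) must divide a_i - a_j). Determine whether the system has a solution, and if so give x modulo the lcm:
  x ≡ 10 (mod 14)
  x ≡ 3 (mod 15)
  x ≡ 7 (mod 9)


Moduli 14, 15, 9 are not pairwise coprime, so CRT works modulo lcm(m_i) when all pairwise compatibility conditions hold.
Pairwise compatibility: gcd(m_i, m_j) must divide a_i - a_j for every pair.
Merge one congruence at a time:
  Start: x ≡ 10 (mod 14).
  Combine with x ≡ 3 (mod 15): gcd(14, 15) = 1; 3 - 10 = -7, which IS divisible by 1, so compatible.
    Write x = 10 + 14·t and substitute into x ≡ 3 (mod 15): 14·t ≡ 3 − 10 = -7 (mod 15).
    Reduce coefficients mod 15: 14·t ≡ 8 (mod 15).
    The inverse of 14 mod 15 is 14 (since 14·14 = 196 = 13·15 + 1), so t ≡ 14·8 = 112 ≡ 7 (mod 15).
    Then x = 10 + 14·7 = 108, valid modulo lcm(14, 15) = 210: x ≡ 108 (mod 210).
  Combine with x ≡ 7 (mod 9): gcd(210, 9) = 3, and 7 - 108 = -101 is NOT divisible by 3.
    ⇒ system is inconsistent (no integer solution).

No solution (the system is inconsistent).


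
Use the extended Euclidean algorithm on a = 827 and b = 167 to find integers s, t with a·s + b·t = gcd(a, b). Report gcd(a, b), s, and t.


Euclidean algorithm on (827, 167) — divide until remainder is 0:
  827 = 4 · 167 + 159
  167 = 1 · 159 + 8
  159 = 19 · 8 + 7
  8 = 1 · 7 + 1
  7 = 7 · 1 + 0
gcd(827, 167) = 1.
Track Bezout coefficients alongside the remainders: start with r₀ = 827 = a·1 + b·0 (s = 1, t = 0) and r₁ = 167 = a·0 + b·1 (s = 0, t = 1); each new remainder r_{k+1} = r_{k-1} − q_k·r_k inherits s_{k+1} = s_{k-1} − q_k·s_k, t_{k+1} = t_{k-1} − q_k·t_k, so r_k = a·s_k + b·t_k at every step:
  q = 4: r = 159, s = 1 − 4·0 = 1, t = 0 − 4·1 = -4  (check: 827·1 + 167·(-4) = 159)
  q = 1: r = 8, s = 0 − 1·1 = -1, t = 1 − 1·(-4) = 5  (check: 827·(-1) + 167·5 = 8)
  q = 19: r = 7, s = 1 − 19·(-1) = 20, t = -4 − 19·5 = -99  (check: 827·20 + 167·(-99) = 7)
  q = 1: r = 1, s = -1 − 1·20 = -21, t = 5 − 1·(-99) = 104  (check: 827·(-21) + 167·104 = 1)
The row with r = 1 (the gcd) gives the Bezout coefficients s = -21, t = 104.
Result: 827 · (-21) + 167 · (104) = 1.

gcd(827, 167) = 1; s = -21, t = 104 (check: 827·(-21) + 167·104 = 1).


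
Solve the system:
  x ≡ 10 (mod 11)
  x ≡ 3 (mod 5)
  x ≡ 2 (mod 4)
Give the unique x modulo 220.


Moduli 11, 5, 4 are pairwise coprime; by CRT there is a unique solution modulo M = 11 · 5 · 4 = 220.
Solve pairwise, accumulating the modulus:
  Start with x ≡ 10 (mod 11).
  Combine with x ≡ 3 (mod 5): since gcd(11, 5) = 1, we get a unique residue mod 55.
    Write x = 10 + 11·t and substitute into x ≡ 3 (mod 5): 11·t ≡ 3 − 10 = -7 (mod 5).
    Reduce coefficients mod 5: 1·t ≡ 3 (mod 5).
    So t ≡ 3 (mod 5).
    Then x = 10 + 11·3 = 43, valid modulo lcm(11, 5) = 55: x ≡ 43 (mod 55).
  Combine with x ≡ 2 (mod 4): since gcd(55, 4) = 1, we get a unique residue mod 220.
    Write x = 43 + 55·t and substitute into x ≡ 2 (mod 4): 55·t ≡ 2 − 43 = -41 (mod 4).
    Reduce coefficients mod 4: 3·t ≡ 3 (mod 4).
    The inverse of 3 mod 4 is 3 (since 3·3 = 9 = 2·4 + 1), so t ≡ 3·3 = 9 ≡ 1 (mod 4).
    Then x = 43 + 55·1 = 98, valid modulo lcm(55, 4) = 220: x ≡ 98 (mod 220).
Verify: 98 mod 11 = 10 ✓, 98 mod 5 = 3 ✓, 98 mod 4 = 2 ✓.

x ≡ 98 (mod 220).


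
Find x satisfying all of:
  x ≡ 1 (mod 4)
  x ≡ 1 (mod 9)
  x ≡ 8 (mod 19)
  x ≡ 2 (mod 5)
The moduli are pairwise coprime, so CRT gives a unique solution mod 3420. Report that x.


Product of moduli M = 4 · 9 · 19 · 5 = 3420.
Merge one congruence at a time:
  Start: x ≡ 1 (mod 4).
  Combine with x ≡ 1 (mod 9); new modulus lcm = 36.
    Write x = 1 + 4·t and substitute into x ≡ 1 (mod 9): 4·t ≡ 1 − 1 = 0 (mod 9).
    The inverse of 4 mod 9 is 7 (since 4·7 = 28 = 3·9 + 1), so t ≡ 7·0 = 0 ≡ 0 (mod 9).
    Then x = 1 + 4·0 = 1, valid modulo lcm(4, 9) = 36: x ≡ 1 (mod 36).
  Combine with x ≡ 8 (mod 19); new modulus lcm = 684.
    Write x = 1 + 36·t and substitute into x ≡ 8 (mod 19): 36·t ≡ 8 − 1 = 7 (mod 19).
    Reduce coefficients mod 19: 17·t ≡ 7 (mod 19).
    The inverse of 17 mod 19 is 9 (since 17·9 = 153 = 8·19 + 1), so t ≡ 9·7 = 63 ≡ 6 (mod 19).
    Then x = 1 + 36·6 = 217, valid modulo lcm(36, 19) = 684: x ≡ 217 (mod 684).
  Combine with x ≡ 2 (mod 5); new modulus lcm = 3420.
    Write x = 217 + 684·t and substitute into x ≡ 2 (mod 5): 684·t ≡ 2 − 217 = -215 (mod 5).
    Reduce coefficients mod 5: 4·t ≡ 0 (mod 5).
    The inverse of 4 mod 5 is 4 (since 4·4 = 16 = 3·5 + 1), so t ≡ 4·0 = 0 ≡ 0 (mod 5).
    Then x = 217 + 684·0 = 217, valid modulo lcm(684, 5) = 3420: x ≡ 217 (mod 3420).
Verify against each original: 217 mod 4 = 1, 217 mod 9 = 1, 217 mod 19 = 8, 217 mod 5 = 2.

x ≡ 217 (mod 3420).


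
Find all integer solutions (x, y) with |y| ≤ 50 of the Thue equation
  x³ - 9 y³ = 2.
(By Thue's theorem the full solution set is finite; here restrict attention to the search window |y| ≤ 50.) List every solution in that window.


The equation is x³ - 9y³ = 2. For fixed y, x³ = 9·y³ + 2, so a solution requires the RHS to be a perfect cube.
Strategy: iterate y from -50 to 50, compute RHS = 9·y³ + 2, and check whether it is a (positive or negative) perfect cube.
Check small values of y:
  y = 0: RHS = 2 is not a perfect cube.
  y = 1: RHS = 11 is not a perfect cube.
  y = -1: RHS = -7 is not a perfect cube.
  y = 2: RHS = 74 is not a perfect cube.
  y = -2: RHS = -70 is not a perfect cube.
  y = 3: RHS = 245 is not a perfect cube.
  y = -3: RHS = -241 is not a perfect cube.
Continuing the search up to |y| = 50 finds no solutions either.
No (x, y) in the scanned range satisfies the equation.

No integer solutions with |y| ≤ 50.


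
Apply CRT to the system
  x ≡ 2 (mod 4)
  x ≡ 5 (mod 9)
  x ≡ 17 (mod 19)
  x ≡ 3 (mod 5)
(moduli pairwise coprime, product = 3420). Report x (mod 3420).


Product of moduli M = 4 · 9 · 19 · 5 = 3420.
Merge one congruence at a time:
  Start: x ≡ 2 (mod 4).
  Combine with x ≡ 5 (mod 9); new modulus lcm = 36.
    Write x = 2 + 4·t and substitute into x ≡ 5 (mod 9): 4·t ≡ 5 − 2 = 3 (mod 9).
    The inverse of 4 mod 9 is 7 (since 4·7 = 28 = 3·9 + 1), so t ≡ 7·3 = 21 ≡ 3 (mod 9).
    Then x = 2 + 4·3 = 14, valid modulo lcm(4, 9) = 36: x ≡ 14 (mod 36).
  Combine with x ≡ 17 (mod 19); new modulus lcm = 684.
    Write x = 14 + 36·t and substitute into x ≡ 17 (mod 19): 36·t ≡ 17 − 14 = 3 (mod 19).
    Reduce coefficients mod 19: 17·t ≡ 3 (mod 19).
    The inverse of 17 mod 19 is 9 (since 17·9 = 153 = 8·19 + 1), so t ≡ 9·3 = 27 ≡ 8 (mod 19).
    Then x = 14 + 36·8 = 302, valid modulo lcm(36, 19) = 684: x ≡ 302 (mod 684).
  Combine with x ≡ 3 (mod 5); new modulus lcm = 3420.
    Write x = 302 + 684·t and substitute into x ≡ 3 (mod 5): 684·t ≡ 3 − 302 = -299 (mod 5).
    Reduce coefficients mod 5: 4·t ≡ 1 (mod 5).
    The inverse of 4 mod 5 is 4 (since 4·4 = 16 = 3·5 + 1), so t ≡ 4·1 = 4 ≡ 4 (mod 5).
    Then x = 302 + 684·4 = 3038, valid modulo lcm(684, 5) = 3420: x ≡ 3038 (mod 3420).
Verify against each original: 3038 mod 4 = 2, 3038 mod 9 = 5, 3038 mod 19 = 17, 3038 mod 5 = 3.

x ≡ 3038 (mod 3420).


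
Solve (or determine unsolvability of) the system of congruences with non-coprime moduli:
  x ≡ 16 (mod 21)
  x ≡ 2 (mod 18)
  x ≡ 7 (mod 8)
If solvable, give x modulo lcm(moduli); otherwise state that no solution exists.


Moduli 21, 18, 8 are not pairwise coprime, so CRT works modulo lcm(m_i) when all pairwise compatibility conditions hold.
Pairwise compatibility: gcd(m_i, m_j) must divide a_i - a_j for every pair.
Merge one congruence at a time:
  Start: x ≡ 16 (mod 21).
  Combine with x ≡ 2 (mod 18): gcd(21, 18) = 3, and 2 - 16 = -14 is NOT divisible by 3.
    ⇒ system is inconsistent (no integer solution).

No solution (the system is inconsistent).


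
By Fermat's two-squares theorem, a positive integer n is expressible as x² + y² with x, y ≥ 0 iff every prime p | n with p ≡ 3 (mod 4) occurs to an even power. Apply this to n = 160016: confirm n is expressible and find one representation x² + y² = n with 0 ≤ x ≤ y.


Step 1: Factor n = 160016 = 2^4 · 73 · 137.
Step 2: Check the mod-4 condition on each prime factor: 2 = 2 (special); 73 ≡ 1 (mod 4), exponent 1; 137 ≡ 1 (mod 4), exponent 1.
All primes ≡ 3 (mod 4) appear to even exponent (or don't appear), so by the two-squares theorem n IS expressible as a sum of two squares.
Step 3: Build a representation. Group n = k² · m with k = 4 and m = 73 · 137 = 10001 (a product of primes ≡ 1 (mod 4)); a representation of m scales to one of n via (k·x)² + (k·y)² = k²(x² + y²). Each prime p ≡ 1 (mod 4) is itself a sum of two squares; find a² by testing p − a² for a perfect square:
  73: 73 − 1² = 72, 73 − 2² = 69, 73 − 3² = 64 = 8² ⇒ 73 = 3² + 8².
  137: 137 − 1² = 136, 137 − 2² = 133, 137 − 3² = 128, 137 − 4² = 121 = 11² ⇒ 137 = 4² + 11².
  Combine using the Brahmagupta–Fibonacci identity (a² + b²)(c² + d²) = (ac − bd)² + (ad + bc)² = (ac + bd)² + (ad − bc)²:
  73 · 137 = 10001: from (3² + 8²)(4² + 11²), take (3·4 − 8·11, 3·11 + 8·4) = (12 − 88, 33 + 32) = (-76, 65); dropping signs (only squares matter) gives (76, 65); check 76² + 65² = 5776 + 4225 = 10001 ✓.
  Scale by k = 4: (4·76, 4·65) = (304, 260).
Step 4: Order so x ≤ y and verify: 260² + 304² = 67600 + 92416 = 160016 = n. ✓

n = 160016 = 260² + 304² (one valid representation with x ≤ y).


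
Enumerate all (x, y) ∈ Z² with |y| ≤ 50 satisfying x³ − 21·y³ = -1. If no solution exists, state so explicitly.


The equation is x³ - 21y³ = -1. For fixed y, x³ = 21·y³ − 1, so a solution requires the RHS to be a perfect cube.
Strategy: iterate y from -50 to 50, compute RHS = 21·y³ − 1, and check whether it is a (positive or negative) perfect cube.
Check small values of y:
  y = 0: RHS = -1 = (-1)³ ⇒ x = -1 works.
  y = 1: RHS = 20 is not a perfect cube.
  y = -1: RHS = -22 is not a perfect cube.
  y = 2: RHS = 167 is not a perfect cube.
  y = -2: RHS = -169 is not a perfect cube.
  y = 3: RHS = 566 is not a perfect cube.
  y = -3: RHS = -568 is not a perfect cube.
Continuing the search up to |y| = 50 finds no further solutions beyond those listed.
Collected solutions: (-1, 0).

Solutions (with |y| ≤ 50): (-1, 0).


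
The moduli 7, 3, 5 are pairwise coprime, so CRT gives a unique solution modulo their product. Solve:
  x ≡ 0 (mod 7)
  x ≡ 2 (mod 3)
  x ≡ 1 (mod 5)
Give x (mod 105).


Moduli 7, 3, 5 are pairwise coprime; by CRT there is a unique solution modulo M = 7 · 3 · 5 = 105.
Solve pairwise, accumulating the modulus:
  Start with x ≡ 0 (mod 7).
  Combine with x ≡ 2 (mod 3): since gcd(7, 3) = 1, we get a unique residue mod 21.
    Write x = 0 + 7·t and substitute into x ≡ 2 (mod 3): 7·t ≡ 2 − 0 = 2 (mod 3).
    Reduce coefficients mod 3: 1·t ≡ 2 (mod 3).
    So t ≡ 2 (mod 3).
    Then x = 0 + 7·2 = 14, valid modulo lcm(7, 3) = 21: x ≡ 14 (mod 21).
  Combine with x ≡ 1 (mod 5): since gcd(21, 5) = 1, we get a unique residue mod 105.
    Write x = 14 + 21·t and substitute into x ≡ 1 (mod 5): 21·t ≡ 1 − 14 = -13 (mod 5).
    Reduce coefficients mod 5: 1·t ≡ 2 (mod 5).
    So t ≡ 2 (mod 5).
    Then x = 14 + 21·2 = 56, valid modulo lcm(21, 5) = 105: x ≡ 56 (mod 105).
Verify: 56 mod 7 = 0 ✓, 56 mod 3 = 2 ✓, 56 mod 5 = 1 ✓.

x ≡ 56 (mod 105).


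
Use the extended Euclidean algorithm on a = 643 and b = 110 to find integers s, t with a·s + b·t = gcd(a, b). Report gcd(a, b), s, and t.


Euclidean algorithm on (643, 110) — divide until remainder is 0:
  643 = 5 · 110 + 93
  110 = 1 · 93 + 17
  93 = 5 · 17 + 8
  17 = 2 · 8 + 1
  8 = 8 · 1 + 0
gcd(643, 110) = 1.
Track Bezout coefficients alongside the remainders: start with r₀ = 643 = a·1 + b·0 (s = 1, t = 0) and r₁ = 110 = a·0 + b·1 (s = 0, t = 1); each new remainder r_{k+1} = r_{k-1} − q_k·r_k inherits s_{k+1} = s_{k-1} − q_k·s_k, t_{k+1} = t_{k-1} − q_k·t_k, so r_k = a·s_k + b·t_k at every step:
  q = 5: r = 93, s = 1 − 5·0 = 1, t = 0 − 5·1 = -5  (check: 643·1 + 110·(-5) = 93)
  q = 1: r = 17, s = 0 − 1·1 = -1, t = 1 − 1·(-5) = 6  (check: 643·(-1) + 110·6 = 17)
  q = 5: r = 8, s = 1 − 5·(-1) = 6, t = -5 − 5·6 = -35  (check: 643·6 + 110·(-35) = 8)
  q = 2: r = 1, s = -1 − 2·6 = -13, t = 6 − 2·(-35) = 76  (check: 643·(-13) + 110·76 = 1)
The row with r = 1 (the gcd) gives the Bezout coefficients s = -13, t = 76.
Result: 643 · (-13) + 110 · (76) = 1.

gcd(643, 110) = 1; s = -13, t = 76 (check: 643·(-13) + 110·76 = 1).


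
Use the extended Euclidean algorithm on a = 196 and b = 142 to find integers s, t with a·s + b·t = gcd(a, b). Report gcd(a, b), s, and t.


Euclidean algorithm on (196, 142) — divide until remainder is 0:
  196 = 1 · 142 + 54
  142 = 2 · 54 + 34
  54 = 1 · 34 + 20
  34 = 1 · 20 + 14
  20 = 1 · 14 + 6
  14 = 2 · 6 + 2
  6 = 3 · 2 + 0
gcd(196, 142) = 2.
Track Bezout coefficients alongside the remainders: start with r₀ = 196 = a·1 + b·0 (s = 1, t = 0) and r₁ = 142 = a·0 + b·1 (s = 0, t = 1); each new remainder r_{k+1} = r_{k-1} − q_k·r_k inherits s_{k+1} = s_{k-1} − q_k·s_k, t_{k+1} = t_{k-1} − q_k·t_k, so r_k = a·s_k + b·t_k at every step:
  q = 1: r = 54, s = 1 − 1·0 = 1, t = 0 − 1·1 = -1  (check: 196·1 + 142·(-1) = 54)
  q = 2: r = 34, s = 0 − 2·1 = -2, t = 1 − 2·(-1) = 3  (check: 196·(-2) + 142·3 = 34)
  q = 1: r = 20, s = 1 − 1·(-2) = 3, t = -1 − 1·3 = -4  (check: 196·3 + 142·(-4) = 20)
  q = 1: r = 14, s = -2 − 1·3 = -5, t = 3 − 1·(-4) = 7  (check: 196·(-5) + 142·7 = 14)
  q = 1: r = 6, s = 3 − 1·(-5) = 8, t = -4 − 1·7 = -11  (check: 196·8 + 142·(-11) = 6)
  q = 2: r = 2, s = -5 − 2·8 = -21, t = 7 − 2·(-11) = 29  (check: 196·(-21) + 142·29 = 2)
The row with r = 2 (the gcd) gives the Bezout coefficients s = -21, t = 29.
Result: 196 · (-21) + 142 · (29) = 2.

gcd(196, 142) = 2; s = -21, t = 29 (check: 196·(-21) + 142·29 = 2).


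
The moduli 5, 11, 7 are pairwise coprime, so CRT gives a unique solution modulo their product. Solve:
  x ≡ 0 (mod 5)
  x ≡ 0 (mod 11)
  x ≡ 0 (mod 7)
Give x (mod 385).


Moduli 5, 11, 7 are pairwise coprime; by CRT there is a unique solution modulo M = 5 · 11 · 7 = 385.
Solve pairwise, accumulating the modulus:
  Start with x ≡ 0 (mod 5).
  Combine with x ≡ 0 (mod 11): since gcd(5, 11) = 1, we get a unique residue mod 55.
    Write x = 0 + 5·t and substitute into x ≡ 0 (mod 11): 5·t ≡ 0 − 0 = 0 (mod 11).
    The inverse of 5 mod 11 is 9 (since 5·9 = 45 = 4·11 + 1), so t ≡ 9·0 = 0 ≡ 0 (mod 11).
    Then x = 0 + 5·0 = 0, valid modulo lcm(5, 11) = 55: x ≡ 0 (mod 55).
  Combine with x ≡ 0 (mod 7): since gcd(55, 7) = 1, we get a unique residue mod 385.
    Write x = 0 + 55·t and substitute into x ≡ 0 (mod 7): 55·t ≡ 0 − 0 = 0 (mod 7).
    Reduce coefficients mod 7: 6·t ≡ 0 (mod 7).
    The inverse of 6 mod 7 is 6 (since 6·6 = 36 = 5·7 + 1), so t ≡ 6·0 = 0 ≡ 0 (mod 7).
    Then x = 0 + 55·0 = 0, valid modulo lcm(55, 7) = 385: x ≡ 0 (mod 385).
Verify: 0 mod 5 = 0 ✓, 0 mod 11 = 0 ✓, 0 mod 7 = 0 ✓.

x ≡ 0 (mod 385).


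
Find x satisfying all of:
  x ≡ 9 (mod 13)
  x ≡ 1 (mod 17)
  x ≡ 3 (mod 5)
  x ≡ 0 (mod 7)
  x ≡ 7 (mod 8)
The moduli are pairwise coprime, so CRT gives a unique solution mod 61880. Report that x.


Product of moduli M = 13 · 17 · 5 · 7 · 8 = 61880.
Merge one congruence at a time:
  Start: x ≡ 9 (mod 13).
  Combine with x ≡ 1 (mod 17); new modulus lcm = 221.
    Write x = 9 + 13·t and substitute into x ≡ 1 (mod 17): 13·t ≡ 1 − 9 = -8 (mod 17).
    Reduce coefficients mod 17: 13·t ≡ 9 (mod 17).
    The inverse of 13 mod 17 is 4 (since 13·4 = 52 = 3·17 + 1), so t ≡ 4·9 = 36 ≡ 2 (mod 17).
    Then x = 9 + 13·2 = 35, valid modulo lcm(13, 17) = 221: x ≡ 35 (mod 221).
  Combine with x ≡ 3 (mod 5); new modulus lcm = 1105.
    Write x = 35 + 221·t and substitute into x ≡ 3 (mod 5): 221·t ≡ 3 − 35 = -32 (mod 5).
    Reduce coefficients mod 5: 1·t ≡ 3 (mod 5).
    So t ≡ 3 (mod 5).
    Then x = 35 + 221·3 = 698, valid modulo lcm(221, 5) = 1105: x ≡ 698 (mod 1105).
  Combine with x ≡ 0 (mod 7); new modulus lcm = 7735.
    Write x = 698 + 1105·t and substitute into x ≡ 0 (mod 7): 1105·t ≡ 0 − 698 = -698 (mod 7).
    Reduce coefficients mod 7: 6·t ≡ 2 (mod 7).
    The inverse of 6 mod 7 is 6 (since 6·6 = 36 = 5·7 + 1), so t ≡ 6·2 = 12 ≡ 5 (mod 7).
    Then x = 698 + 1105·5 = 6223, valid modulo lcm(1105, 7) = 7735: x ≡ 6223 (mod 7735).
  Combine with x ≡ 7 (mod 8); new modulus lcm = 61880.
    Write x = 6223 + 7735·t and substitute into x ≡ 7 (mod 8): 7735·t ≡ 7 − 6223 = -6216 (mod 8).
    Reduce coefficients mod 8: 7·t ≡ 0 (mod 8).
    The inverse of 7 mod 8 is 7 (since 7·7 = 49 = 6·8 + 1), so t ≡ 7·0 = 0 ≡ 0 (mod 8).
    Then x = 6223 + 7735·0 = 6223, valid modulo lcm(7735, 8) = 61880: x ≡ 6223 (mod 61880).
Verify against each original: 6223 mod 13 = 9, 6223 mod 17 = 1, 6223 mod 5 = 3, 6223 mod 7 = 0, 6223 mod 8 = 7.

x ≡ 6223 (mod 61880).


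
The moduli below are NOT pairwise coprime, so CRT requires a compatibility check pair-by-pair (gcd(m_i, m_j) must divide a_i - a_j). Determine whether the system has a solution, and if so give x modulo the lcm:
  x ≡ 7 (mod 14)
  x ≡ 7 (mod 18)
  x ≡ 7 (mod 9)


Moduli 14, 18, 9 are not pairwise coprime, so CRT works modulo lcm(m_i) when all pairwise compatibility conditions hold.
Pairwise compatibility: gcd(m_i, m_j) must divide a_i - a_j for every pair.
Merge one congruence at a time:
  Start: x ≡ 7 (mod 14).
  Combine with x ≡ 7 (mod 18): gcd(14, 18) = 2; 7 - 7 = 0, which IS divisible by 2, so compatible.
    Write x = 7 + 14·t and substitute into x ≡ 7 (mod 18): 14·t ≡ 7 − 7 = 0 (mod 18).
    Divide the congruence (and modulus) by g = 2: 7·t ≡ 0 (mod 9).
    The inverse of 7 mod 9 is 4 (since 7·4 = 28 = 3·9 + 1), so t ≡ 4·0 = 0 ≡ 0 (mod 9).
    Then x = 7 + 14·0 = 7, valid modulo lcm(14, 18) = 126: x ≡ 7 (mod 126).
  Combine with x ≡ 7 (mod 9): gcd(126, 9) = 9; 7 - 7 = 0, which IS divisible by 9, so compatible.
    Write x = 7 + 126·t and substitute into x ≡ 7 (mod 9): 126·t ≡ 7 − 7 = 0 (mod 9).
    Divide the congruence (and modulus) by g = 9: 14·t ≡ 0 (mod 1).
    Modulo 1 every t works; take t = 0.
    Then x = 7 + 126·0 = 7, valid modulo lcm(126, 9) = 126: x ≡ 7 (mod 126).
Verify: 7 mod 14 = 7, 7 mod 18 = 7, 7 mod 9 = 7.

x ≡ 7 (mod 126).
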